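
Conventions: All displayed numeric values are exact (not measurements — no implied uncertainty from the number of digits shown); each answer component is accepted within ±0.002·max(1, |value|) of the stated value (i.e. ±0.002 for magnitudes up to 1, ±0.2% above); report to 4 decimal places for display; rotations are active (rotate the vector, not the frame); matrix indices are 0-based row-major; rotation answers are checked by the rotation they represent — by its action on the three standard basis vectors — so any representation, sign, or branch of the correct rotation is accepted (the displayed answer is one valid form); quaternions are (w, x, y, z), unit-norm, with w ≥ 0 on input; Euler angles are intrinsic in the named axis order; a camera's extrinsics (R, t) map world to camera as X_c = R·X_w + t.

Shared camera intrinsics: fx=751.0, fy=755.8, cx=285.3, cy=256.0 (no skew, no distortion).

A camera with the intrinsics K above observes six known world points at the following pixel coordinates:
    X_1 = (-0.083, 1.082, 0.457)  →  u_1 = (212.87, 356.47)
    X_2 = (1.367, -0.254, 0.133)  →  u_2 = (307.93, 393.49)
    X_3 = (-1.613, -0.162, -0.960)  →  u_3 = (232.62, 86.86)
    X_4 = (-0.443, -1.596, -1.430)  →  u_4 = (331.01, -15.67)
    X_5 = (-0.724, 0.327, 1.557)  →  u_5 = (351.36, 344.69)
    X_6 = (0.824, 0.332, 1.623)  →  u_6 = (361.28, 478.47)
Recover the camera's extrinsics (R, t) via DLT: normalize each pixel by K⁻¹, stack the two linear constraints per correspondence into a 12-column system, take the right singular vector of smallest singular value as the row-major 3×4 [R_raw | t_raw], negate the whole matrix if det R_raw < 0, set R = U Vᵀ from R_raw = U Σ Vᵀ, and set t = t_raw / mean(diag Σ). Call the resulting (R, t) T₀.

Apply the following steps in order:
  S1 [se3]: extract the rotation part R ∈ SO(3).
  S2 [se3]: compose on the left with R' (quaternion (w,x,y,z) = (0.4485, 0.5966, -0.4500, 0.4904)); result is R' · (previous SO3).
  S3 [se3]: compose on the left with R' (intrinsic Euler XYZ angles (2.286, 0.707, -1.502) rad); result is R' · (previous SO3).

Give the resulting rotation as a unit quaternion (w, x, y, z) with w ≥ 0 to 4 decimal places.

source (pnp_recover): camera pose = R=[-0.0403 -0.7865 0.6163; 0.5853 0.4813 0.6525; -0.8098 0.3870 0.4409], t=(-0.0800, 0.1199, 6.0095)
after S1 (rot_of_se3): [-0.0403 -0.7865 0.6163; 0.5853 0.4813 0.6525; -0.8098 0.3870 0.4409]
after S2 (compose_so3): [-0.7232 -0.4896 -0.4870; 0.6818 -0.3943 -0.6161; 0.1096 -0.7777 0.6190]
after S3 (compose_so3): [0.5506 -0.8298 -0.0907; -0.2576 -0.0656 -0.9640; 0.7940 0.5542 -0.2499]

rotation (quat) = (0.5557, 0.6830, -0.3980, 0.2574)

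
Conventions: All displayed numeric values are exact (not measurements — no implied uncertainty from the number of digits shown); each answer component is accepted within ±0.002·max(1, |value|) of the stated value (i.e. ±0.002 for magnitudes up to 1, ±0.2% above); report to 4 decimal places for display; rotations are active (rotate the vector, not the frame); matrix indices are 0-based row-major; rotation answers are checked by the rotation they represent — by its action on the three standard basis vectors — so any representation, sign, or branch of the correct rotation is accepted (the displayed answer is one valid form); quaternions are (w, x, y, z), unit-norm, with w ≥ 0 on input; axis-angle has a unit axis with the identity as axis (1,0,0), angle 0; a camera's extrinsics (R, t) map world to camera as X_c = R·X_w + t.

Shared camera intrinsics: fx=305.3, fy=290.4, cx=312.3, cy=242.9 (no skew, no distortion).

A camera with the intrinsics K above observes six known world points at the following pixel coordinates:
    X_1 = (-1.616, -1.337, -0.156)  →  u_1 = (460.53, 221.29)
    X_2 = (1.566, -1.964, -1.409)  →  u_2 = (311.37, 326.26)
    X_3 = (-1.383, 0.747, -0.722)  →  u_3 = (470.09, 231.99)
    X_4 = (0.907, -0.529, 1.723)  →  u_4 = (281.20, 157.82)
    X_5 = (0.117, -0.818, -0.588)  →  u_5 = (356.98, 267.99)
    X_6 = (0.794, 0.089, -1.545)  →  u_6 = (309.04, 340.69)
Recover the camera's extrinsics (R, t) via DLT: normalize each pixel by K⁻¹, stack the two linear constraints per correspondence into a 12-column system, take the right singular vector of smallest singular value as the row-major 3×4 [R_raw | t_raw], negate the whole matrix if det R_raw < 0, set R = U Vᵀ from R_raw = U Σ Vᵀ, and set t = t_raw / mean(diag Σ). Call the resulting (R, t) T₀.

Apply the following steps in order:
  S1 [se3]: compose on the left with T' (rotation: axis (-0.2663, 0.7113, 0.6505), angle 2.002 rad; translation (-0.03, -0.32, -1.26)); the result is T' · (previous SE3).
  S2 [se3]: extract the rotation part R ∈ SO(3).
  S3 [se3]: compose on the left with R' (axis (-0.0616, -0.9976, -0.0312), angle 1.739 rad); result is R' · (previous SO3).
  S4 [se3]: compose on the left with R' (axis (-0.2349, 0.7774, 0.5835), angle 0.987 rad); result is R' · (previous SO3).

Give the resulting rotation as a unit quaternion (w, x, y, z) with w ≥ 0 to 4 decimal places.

source (pnp_recover): camera pose = R=[-0.9096 -0.3668 -0.1952; 0.2700 -0.1648 -0.9486; 0.3158 -0.9156 0.2490], t=(0.4101, -0.3000, 4.2702)
after S1 (compose_se3): R=[0.1831 -0.1086 0.9771; 0.0712 -0.9898 -0.1234; 0.9805 0.0922 -0.1735], t=(1.8082, 3.5571, -0.9727)
after S2 (rot_of_se3): [0.1831 -0.1086 0.9771; 0.0712 -0.9898 -0.1234; 0.9805 0.0922 -0.1735]
after S3 (compose_so3): [-0.9847 -0.1742 -0.0016; 0.1735 -0.9798 -0.0995; 0.0158 -0.0983 0.9950]
after S4 (compose_so3): [-0.6566 0.3993 0.6399; -0.2497 -0.9156 0.3151; 0.7117 0.0471 0.7009]

rotation (quat) = (0.1794, -0.3735, -0.1001, -0.9046)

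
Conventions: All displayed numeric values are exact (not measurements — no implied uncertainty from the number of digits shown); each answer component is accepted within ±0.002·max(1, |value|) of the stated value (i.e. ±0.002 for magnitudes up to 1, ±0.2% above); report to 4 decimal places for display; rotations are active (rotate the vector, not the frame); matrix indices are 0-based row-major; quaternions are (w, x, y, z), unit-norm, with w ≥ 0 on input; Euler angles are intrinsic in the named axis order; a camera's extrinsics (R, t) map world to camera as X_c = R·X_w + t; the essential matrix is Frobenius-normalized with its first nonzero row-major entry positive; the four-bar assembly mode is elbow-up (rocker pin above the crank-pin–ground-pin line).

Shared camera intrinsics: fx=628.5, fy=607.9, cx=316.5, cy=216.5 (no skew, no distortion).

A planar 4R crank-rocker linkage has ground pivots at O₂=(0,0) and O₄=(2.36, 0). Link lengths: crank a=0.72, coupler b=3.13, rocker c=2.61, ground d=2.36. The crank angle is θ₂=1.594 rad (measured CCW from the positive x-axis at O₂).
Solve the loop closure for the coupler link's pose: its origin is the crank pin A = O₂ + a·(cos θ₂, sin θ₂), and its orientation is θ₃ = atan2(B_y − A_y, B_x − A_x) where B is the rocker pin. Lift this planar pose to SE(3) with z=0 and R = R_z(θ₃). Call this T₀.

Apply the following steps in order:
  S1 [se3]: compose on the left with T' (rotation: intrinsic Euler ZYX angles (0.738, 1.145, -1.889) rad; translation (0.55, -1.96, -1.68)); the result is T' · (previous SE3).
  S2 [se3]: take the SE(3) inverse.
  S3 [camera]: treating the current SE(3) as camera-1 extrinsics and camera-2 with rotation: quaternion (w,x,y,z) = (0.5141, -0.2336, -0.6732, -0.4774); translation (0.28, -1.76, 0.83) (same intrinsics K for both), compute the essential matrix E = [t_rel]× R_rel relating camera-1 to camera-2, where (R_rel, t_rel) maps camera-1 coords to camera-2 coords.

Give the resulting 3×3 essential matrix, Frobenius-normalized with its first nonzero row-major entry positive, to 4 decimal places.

matrix = [0.0814 0.5647 0.3930; -0.0134 -0.1195 -0.0749; 0.3033 -0.3925 0.5039]

source (fourbar_fk): coupler pose = R=[0.7977 -0.6030 0.0000; 0.6030 0.7977 0.0000; 0.0000 0.0000 1.0000], t=(-0.0167, 0.7198, 0.0000)
after S1 (compose_se3): R=[-0.0152 -0.5268 -0.8498; -0.2688 -0.8165 0.5110; -0.9631 0.2362 -0.1292], t=(0.2358, -2.5502, -1.9472)
after S2 (invert_se3): R=[-0.0152 -0.2688 -0.9631; -0.5268 -0.8165 0.2362; -0.8498 0.5110 -0.1292], t=(-2.5572, -1.4980, 1.2518)
after S3 (essential): [0.0814 0.5647 0.3930; -0.0134 -0.1195 -0.0749; 0.3033 -0.3925 0.5039]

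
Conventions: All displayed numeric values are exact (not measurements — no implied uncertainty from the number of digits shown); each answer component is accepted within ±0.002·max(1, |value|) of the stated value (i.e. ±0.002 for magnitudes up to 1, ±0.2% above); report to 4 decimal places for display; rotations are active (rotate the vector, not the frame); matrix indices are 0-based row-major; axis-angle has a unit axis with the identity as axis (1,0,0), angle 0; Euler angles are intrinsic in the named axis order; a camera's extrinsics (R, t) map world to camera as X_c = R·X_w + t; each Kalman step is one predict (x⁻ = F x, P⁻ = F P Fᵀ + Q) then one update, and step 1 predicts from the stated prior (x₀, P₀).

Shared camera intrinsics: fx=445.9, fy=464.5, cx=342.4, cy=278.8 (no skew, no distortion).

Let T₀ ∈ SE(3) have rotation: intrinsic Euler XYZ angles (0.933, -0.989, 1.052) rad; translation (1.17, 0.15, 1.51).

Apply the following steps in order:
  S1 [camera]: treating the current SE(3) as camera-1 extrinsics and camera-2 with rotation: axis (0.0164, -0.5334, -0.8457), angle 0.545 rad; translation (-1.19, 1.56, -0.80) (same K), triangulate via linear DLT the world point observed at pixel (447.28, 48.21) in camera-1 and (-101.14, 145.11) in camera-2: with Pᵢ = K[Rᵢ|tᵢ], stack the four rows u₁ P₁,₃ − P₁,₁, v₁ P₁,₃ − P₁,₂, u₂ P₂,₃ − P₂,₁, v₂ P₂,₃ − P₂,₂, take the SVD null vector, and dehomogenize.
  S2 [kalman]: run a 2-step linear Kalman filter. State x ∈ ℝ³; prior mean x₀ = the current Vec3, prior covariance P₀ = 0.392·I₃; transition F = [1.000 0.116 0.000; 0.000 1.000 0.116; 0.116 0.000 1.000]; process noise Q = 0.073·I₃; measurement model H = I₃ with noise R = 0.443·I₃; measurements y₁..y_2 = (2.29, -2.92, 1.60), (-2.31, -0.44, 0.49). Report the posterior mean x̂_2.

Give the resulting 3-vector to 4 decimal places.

result = (-0.0556, -1.4745, 1.2898)

after S1 (triangulate): (1.4019, -1.5367, 1.7608)
after S2 (kf_track): (-0.0556, -1.4745, 1.2898)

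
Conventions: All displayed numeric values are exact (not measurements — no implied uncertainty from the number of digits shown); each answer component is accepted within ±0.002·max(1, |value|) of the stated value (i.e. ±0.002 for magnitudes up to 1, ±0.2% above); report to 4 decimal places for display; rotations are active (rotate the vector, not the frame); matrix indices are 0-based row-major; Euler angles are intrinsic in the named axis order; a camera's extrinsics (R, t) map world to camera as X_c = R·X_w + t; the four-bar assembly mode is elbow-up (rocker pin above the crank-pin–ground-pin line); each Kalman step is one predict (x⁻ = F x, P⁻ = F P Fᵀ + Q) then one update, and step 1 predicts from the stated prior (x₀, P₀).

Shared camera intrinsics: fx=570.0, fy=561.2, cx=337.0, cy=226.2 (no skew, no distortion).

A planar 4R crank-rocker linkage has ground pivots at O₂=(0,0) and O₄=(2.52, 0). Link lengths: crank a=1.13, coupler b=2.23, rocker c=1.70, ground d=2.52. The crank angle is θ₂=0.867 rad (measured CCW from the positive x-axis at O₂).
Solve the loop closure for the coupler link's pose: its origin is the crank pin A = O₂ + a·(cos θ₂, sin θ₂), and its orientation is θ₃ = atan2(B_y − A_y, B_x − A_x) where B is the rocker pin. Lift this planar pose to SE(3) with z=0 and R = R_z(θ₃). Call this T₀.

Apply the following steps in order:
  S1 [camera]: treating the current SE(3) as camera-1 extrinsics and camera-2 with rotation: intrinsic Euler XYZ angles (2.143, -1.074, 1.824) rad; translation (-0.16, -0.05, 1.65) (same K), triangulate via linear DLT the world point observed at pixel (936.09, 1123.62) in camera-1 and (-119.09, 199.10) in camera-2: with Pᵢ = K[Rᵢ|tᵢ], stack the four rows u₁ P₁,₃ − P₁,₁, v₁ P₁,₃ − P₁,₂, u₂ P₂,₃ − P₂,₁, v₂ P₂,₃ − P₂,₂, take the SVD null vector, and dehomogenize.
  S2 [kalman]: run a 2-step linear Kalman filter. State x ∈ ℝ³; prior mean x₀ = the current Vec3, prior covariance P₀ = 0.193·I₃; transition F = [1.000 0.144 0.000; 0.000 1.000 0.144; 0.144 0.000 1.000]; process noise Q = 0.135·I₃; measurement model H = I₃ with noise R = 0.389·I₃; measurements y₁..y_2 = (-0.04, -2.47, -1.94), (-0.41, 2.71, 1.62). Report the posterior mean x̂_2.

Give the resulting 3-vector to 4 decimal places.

source (fourbar_fk): coupler pose = R=[0.9310 -0.3650 0.0000; 0.3650 0.9310 0.0000; 0.0000 0.0000 1.0000], t=(0.7312, 0.8615, 0.0000)
after S1 (triangulate): (1.6821, 1.3587, 1.7138)
after S2 (kf_track): (0.3650, 1.0151, 0.8681)

result = (0.3650, 1.0151, 0.8681)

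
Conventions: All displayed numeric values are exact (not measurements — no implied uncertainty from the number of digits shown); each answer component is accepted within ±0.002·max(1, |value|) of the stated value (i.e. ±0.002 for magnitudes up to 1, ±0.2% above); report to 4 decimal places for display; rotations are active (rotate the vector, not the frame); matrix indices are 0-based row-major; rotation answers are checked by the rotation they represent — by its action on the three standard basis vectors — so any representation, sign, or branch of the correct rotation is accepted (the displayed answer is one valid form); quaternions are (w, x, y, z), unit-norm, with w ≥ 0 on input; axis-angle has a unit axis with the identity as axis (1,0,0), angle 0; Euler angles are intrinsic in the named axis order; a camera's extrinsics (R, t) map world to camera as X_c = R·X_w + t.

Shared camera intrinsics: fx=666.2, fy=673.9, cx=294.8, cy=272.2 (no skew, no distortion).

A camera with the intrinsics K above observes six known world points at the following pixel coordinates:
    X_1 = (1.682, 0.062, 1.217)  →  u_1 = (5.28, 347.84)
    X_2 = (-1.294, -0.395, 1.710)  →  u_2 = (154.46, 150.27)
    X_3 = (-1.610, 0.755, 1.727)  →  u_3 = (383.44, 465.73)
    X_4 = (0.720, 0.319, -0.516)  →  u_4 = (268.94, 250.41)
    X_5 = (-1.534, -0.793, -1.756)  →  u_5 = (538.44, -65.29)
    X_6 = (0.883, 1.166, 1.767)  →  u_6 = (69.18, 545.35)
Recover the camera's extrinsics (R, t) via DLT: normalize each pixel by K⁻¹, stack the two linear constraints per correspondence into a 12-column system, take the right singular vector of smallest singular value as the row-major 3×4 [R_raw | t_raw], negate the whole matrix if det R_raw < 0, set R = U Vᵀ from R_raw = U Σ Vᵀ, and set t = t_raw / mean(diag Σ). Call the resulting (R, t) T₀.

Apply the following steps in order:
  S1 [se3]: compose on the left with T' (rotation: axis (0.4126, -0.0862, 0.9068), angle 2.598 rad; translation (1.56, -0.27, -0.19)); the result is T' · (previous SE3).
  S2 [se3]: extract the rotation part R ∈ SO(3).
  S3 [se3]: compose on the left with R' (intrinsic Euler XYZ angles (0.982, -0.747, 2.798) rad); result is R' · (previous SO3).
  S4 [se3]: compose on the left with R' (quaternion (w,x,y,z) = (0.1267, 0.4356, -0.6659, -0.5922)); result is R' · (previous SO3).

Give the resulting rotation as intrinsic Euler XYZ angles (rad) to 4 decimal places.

source (pnp_recover): camera pose = R=[-0.6829 0.4369 -0.5855; 0.2284 0.8890 0.3970; 0.6939 0.1374 -0.7069], t=(-0.1500, -0.4100, 4.2500)
after S1 (compose_se3): R=[0.6973 -0.6223 -0.3556; -0.7163 -0.6217 -0.3168; -0.0239 0.4757 -0.8793], t=(4.6220, -1.5088, 2.5197)
after S2 (rot_of_se3): [0.6973 -0.6223 -0.3556; -0.7163 -0.6217 -0.3168; -0.0239 0.4757 -0.8793]
after S3 (compose_so3): [-0.2884 0.2604 0.9214; 0.7543 -0.5310 0.3861; 0.5898 0.8064 -0.0432]
after S4 (compose_so3): [-0.5586 -0.4770 -0.6786; 0.5496 0.3999 -0.7335; 0.6212 -0.7827 0.0388]

rotation (euler_xyz) = (1.5180, -0.7459, 2.4349)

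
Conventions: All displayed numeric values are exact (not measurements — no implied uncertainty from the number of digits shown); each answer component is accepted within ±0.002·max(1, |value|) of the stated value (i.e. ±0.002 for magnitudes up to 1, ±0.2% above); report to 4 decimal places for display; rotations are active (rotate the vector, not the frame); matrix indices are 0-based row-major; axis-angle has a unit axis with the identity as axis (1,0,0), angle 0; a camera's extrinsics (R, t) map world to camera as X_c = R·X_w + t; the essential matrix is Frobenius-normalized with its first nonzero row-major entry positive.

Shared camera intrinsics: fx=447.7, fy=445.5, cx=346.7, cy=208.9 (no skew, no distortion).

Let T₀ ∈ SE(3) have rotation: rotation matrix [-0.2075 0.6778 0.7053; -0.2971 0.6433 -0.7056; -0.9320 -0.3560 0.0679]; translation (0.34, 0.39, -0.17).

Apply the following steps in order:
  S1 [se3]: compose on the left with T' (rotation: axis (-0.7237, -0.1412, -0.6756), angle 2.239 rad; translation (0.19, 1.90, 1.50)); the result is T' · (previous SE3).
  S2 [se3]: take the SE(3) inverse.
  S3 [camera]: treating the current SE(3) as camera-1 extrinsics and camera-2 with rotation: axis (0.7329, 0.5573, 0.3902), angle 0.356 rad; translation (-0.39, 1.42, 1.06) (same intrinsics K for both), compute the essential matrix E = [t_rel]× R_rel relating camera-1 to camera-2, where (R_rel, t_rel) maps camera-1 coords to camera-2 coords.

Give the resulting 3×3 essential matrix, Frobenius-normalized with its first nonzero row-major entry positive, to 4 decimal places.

matrix = [0.2165 0.4571 0.4927; -0.4555 0.2762 -0.0919; 0.3695 -0.2663 0.0424]

after S1 (compose_se3): R=[-0.8888 0.3600 -0.2835; -0.4231 -0.8823 0.2063; -0.1759 0.3033 0.9365], t=(0.4233, 1.4241, 1.6253)
after S2 (invert_se3): R=[-0.8888 -0.4231 -0.1759; 0.3600 -0.8823 0.3033; -0.2835 0.2063 0.9365], t=(1.2646, 0.6111, -1.6959)
after S3 (essential): [0.2165 0.4571 0.4927; -0.4555 0.2762 -0.0919; 0.3695 -0.2663 0.0424]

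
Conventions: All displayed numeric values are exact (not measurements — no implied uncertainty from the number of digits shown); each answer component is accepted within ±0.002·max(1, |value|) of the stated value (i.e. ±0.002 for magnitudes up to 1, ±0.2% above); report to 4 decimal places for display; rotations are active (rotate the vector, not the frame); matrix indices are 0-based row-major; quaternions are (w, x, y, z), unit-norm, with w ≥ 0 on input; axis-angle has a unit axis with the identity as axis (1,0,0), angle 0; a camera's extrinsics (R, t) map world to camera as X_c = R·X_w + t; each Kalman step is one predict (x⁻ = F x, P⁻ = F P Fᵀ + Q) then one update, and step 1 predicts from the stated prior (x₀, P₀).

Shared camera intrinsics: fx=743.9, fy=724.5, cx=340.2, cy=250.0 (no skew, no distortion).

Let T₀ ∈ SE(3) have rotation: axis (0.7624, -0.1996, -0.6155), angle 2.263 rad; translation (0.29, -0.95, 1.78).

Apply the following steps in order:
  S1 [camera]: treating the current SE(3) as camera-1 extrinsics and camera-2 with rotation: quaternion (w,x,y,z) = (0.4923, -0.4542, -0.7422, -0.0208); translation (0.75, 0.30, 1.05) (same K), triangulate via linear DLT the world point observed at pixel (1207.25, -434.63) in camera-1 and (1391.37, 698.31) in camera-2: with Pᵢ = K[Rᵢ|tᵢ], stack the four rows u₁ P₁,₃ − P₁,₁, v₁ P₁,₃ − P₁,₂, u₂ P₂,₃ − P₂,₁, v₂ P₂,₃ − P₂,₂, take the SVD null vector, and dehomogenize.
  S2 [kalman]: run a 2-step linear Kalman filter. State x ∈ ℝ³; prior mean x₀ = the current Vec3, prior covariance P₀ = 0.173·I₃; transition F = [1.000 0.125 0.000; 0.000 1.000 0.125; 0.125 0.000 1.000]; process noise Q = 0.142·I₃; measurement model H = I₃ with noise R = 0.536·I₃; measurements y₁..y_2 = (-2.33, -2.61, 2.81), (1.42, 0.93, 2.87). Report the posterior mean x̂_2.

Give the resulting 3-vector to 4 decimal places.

after S1 (triangulate): (1.3655, 1.8298, -1.8259)
after S2 (kf_track): (0.7327, 0.4790, 1.1064)

result = (0.7327, 0.4790, 1.1064)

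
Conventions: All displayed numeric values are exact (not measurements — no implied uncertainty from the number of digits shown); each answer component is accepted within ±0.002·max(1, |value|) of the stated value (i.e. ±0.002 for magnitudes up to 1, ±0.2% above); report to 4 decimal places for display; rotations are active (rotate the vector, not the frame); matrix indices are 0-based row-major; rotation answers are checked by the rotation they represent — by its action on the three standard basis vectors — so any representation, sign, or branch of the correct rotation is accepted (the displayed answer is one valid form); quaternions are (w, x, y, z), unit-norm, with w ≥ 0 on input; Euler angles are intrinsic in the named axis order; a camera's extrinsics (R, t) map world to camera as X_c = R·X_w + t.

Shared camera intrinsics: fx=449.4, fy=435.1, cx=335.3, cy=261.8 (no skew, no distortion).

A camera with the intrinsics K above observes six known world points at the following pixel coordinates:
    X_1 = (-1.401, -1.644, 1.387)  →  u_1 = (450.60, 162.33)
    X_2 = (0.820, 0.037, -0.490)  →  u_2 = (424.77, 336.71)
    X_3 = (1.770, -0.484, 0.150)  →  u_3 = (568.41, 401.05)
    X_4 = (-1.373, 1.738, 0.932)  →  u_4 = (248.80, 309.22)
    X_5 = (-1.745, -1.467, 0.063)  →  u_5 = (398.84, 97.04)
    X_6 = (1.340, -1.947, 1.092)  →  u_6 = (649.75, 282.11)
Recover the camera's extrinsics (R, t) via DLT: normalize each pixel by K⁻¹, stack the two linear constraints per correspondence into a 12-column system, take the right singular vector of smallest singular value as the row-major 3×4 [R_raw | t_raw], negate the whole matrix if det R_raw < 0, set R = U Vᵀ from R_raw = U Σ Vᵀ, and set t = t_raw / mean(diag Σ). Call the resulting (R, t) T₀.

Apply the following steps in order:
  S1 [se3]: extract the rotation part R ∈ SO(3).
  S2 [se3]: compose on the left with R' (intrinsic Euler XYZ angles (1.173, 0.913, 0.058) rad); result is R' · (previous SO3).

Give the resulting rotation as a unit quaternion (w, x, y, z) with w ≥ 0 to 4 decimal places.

source (pnp_recover): camera pose = R=[0.5201 -0.7573 0.3950; 0.6905 0.6450 0.3274; -0.5027 0.1024 0.8584], t=(0.5000, 0.1800, 4.3703)
after S1 (rot_of_se3): [0.5201 -0.7573 0.3950; 0.6905 0.6450 0.3274; -0.5027 0.1024 0.8584]
after S2 (compose_so3): [-0.1049 -0.4040 0.9087; 0.9117 -0.4041 -0.0745; 0.3974 0.8206 0.4107]

rotation (quat) = (0.4748, 0.4713, 0.2693, 0.6928)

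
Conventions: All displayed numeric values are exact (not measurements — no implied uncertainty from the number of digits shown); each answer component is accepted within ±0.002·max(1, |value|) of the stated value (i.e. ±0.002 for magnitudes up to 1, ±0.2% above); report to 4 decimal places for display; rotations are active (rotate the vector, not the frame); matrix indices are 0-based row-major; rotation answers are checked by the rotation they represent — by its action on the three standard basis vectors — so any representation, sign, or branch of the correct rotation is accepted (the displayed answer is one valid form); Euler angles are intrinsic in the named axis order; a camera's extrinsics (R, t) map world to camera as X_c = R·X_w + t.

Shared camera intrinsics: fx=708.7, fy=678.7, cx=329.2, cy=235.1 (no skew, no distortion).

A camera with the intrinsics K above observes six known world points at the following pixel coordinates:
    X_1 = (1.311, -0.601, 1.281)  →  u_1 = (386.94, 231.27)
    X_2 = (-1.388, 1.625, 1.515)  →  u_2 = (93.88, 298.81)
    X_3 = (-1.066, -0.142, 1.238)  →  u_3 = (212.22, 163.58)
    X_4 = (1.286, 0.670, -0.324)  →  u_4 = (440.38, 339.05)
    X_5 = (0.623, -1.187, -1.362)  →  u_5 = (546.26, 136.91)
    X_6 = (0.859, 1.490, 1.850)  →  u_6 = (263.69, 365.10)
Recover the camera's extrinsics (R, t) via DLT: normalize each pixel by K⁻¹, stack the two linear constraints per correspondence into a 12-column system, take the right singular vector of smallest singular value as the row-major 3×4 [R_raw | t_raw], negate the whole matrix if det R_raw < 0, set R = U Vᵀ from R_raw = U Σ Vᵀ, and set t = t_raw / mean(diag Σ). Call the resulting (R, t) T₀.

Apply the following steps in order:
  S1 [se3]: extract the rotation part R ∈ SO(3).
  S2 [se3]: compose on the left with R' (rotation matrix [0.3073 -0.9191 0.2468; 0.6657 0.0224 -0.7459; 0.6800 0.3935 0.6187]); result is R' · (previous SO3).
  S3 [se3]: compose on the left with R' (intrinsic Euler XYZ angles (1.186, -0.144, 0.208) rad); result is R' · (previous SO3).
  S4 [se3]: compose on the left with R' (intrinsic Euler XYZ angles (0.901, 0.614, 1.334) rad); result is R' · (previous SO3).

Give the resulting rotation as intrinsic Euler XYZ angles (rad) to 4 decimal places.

rotation (euler_xyz) = (-2.1549, -0.0273, 0.4652)

source (pnp_recover): camera pose = R=[0.7324 -0.3895 -0.5585; 0.4713 0.8820 0.0029; 0.4914 -0.2653 0.8295], t=(0.2200, -0.1400, 6.7099)
after S1 (rot_of_se3): [0.7324 -0.3895 -0.5585; 0.4713 0.8820 0.0029; 0.4914 -0.2653 0.8295]
after S2 (compose_so3): [-0.0868 -0.9958 0.0304; 0.1315 -0.0417 -0.9904; 0.9875 -0.0820 0.1346]
after S3 (compose_so3): [-0.2527 -0.9439 0.2125; -0.8493 0.1112 -0.5160; 0.4635 -0.3109 -0.8298]
after S4 (compose_so3): [0.8934 -0.4484 -0.0273; -0.2270 -0.5031 0.8339; -0.3877 -0.7388 -0.5513]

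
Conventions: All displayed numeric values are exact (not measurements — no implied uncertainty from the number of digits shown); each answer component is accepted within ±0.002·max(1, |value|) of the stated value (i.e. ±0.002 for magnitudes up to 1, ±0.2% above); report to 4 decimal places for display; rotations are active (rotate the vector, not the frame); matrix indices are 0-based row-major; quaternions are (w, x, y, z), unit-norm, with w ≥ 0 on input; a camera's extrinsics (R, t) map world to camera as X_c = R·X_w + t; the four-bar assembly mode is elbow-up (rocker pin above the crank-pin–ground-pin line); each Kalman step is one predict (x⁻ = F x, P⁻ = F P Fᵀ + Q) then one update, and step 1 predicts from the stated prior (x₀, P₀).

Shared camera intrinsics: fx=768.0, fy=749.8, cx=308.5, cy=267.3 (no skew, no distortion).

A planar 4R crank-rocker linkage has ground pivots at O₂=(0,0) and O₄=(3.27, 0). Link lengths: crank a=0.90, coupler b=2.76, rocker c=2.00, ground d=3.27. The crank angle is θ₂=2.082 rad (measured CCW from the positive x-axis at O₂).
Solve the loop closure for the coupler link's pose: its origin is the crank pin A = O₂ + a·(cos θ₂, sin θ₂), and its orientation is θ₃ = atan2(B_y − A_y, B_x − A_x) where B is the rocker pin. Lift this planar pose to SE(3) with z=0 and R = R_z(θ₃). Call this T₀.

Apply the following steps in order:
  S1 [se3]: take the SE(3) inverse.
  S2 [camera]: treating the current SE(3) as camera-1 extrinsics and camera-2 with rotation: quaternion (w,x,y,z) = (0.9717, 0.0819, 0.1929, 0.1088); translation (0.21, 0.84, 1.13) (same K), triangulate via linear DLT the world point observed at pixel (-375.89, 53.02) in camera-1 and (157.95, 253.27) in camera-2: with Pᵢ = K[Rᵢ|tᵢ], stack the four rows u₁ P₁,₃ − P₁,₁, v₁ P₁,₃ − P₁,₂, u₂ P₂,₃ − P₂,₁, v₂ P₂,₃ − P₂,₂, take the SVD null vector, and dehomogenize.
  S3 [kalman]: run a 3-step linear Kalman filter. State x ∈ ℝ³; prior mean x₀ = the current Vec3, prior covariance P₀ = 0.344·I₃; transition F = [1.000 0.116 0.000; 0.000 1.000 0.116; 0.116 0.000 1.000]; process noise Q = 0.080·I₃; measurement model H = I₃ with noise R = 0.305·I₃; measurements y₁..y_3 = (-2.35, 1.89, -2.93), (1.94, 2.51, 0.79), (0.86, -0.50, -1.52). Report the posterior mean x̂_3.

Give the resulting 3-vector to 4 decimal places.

result = (0.3016, 0.7918, -0.7827)

source (fourbar_fk): coupler pose = R=[0.9469 -0.3215 0.0000; 0.3215 0.9469 0.0000; 0.0000 0.0000 1.0000], t=(-0.4403, 0.7849, 0.0000)
after S1 (invert_se3): R=[0.9469 0.3215 0.0000; -0.3215 0.9469 0.0000; 0.0000 0.0000 1.0000], t=(0.1645, -0.8848, 0.0000)
after S2 (triangulate): (-1.8364, -0.2495, 1.8567)
after S3 (kf_track): (0.3016, 0.7918, -0.7827)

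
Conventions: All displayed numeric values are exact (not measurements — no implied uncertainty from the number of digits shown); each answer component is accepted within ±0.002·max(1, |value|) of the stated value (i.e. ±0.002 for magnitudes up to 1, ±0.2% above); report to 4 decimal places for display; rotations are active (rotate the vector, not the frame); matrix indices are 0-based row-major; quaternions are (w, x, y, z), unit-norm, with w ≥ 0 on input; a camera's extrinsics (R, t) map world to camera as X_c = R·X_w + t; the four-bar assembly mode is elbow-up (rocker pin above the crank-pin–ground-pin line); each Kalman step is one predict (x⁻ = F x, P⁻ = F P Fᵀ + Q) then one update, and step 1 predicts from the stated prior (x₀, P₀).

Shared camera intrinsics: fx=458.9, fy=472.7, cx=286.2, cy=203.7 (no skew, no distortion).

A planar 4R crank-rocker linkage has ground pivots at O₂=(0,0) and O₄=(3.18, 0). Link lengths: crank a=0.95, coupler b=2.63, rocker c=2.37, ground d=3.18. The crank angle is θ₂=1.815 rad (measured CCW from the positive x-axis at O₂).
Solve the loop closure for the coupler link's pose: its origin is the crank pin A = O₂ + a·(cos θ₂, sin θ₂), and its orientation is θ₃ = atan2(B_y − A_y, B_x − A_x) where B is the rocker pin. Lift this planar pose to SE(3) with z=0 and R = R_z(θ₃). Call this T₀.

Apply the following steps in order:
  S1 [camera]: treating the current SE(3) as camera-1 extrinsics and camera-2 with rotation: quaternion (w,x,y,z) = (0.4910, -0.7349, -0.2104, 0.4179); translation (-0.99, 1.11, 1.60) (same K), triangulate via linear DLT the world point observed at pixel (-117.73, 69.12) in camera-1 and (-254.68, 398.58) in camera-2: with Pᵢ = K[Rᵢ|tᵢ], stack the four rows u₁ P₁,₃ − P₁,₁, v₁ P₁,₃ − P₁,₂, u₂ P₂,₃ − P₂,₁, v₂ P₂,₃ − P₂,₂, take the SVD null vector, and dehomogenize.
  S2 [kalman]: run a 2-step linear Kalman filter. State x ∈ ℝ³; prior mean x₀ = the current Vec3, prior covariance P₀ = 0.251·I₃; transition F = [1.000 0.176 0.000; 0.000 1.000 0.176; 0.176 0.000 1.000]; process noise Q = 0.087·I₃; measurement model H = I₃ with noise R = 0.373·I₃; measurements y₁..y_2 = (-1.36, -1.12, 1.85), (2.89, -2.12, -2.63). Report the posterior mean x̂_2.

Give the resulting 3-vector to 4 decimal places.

source (fourbar_fk): coupler pose = R=[0.8909 -0.4542 0.0000; 0.4542 0.8909 0.0000; 0.0000 0.0000 1.0000], t=(-0.2297, 0.9218, 0.0000)
after S1 (triangulate): (-1.6244, -0.6999, 1.5439)
after S2 (kf_track): (0.0162, -1.1283, -0.2610)

result = (0.0162, -1.1283, -0.2610)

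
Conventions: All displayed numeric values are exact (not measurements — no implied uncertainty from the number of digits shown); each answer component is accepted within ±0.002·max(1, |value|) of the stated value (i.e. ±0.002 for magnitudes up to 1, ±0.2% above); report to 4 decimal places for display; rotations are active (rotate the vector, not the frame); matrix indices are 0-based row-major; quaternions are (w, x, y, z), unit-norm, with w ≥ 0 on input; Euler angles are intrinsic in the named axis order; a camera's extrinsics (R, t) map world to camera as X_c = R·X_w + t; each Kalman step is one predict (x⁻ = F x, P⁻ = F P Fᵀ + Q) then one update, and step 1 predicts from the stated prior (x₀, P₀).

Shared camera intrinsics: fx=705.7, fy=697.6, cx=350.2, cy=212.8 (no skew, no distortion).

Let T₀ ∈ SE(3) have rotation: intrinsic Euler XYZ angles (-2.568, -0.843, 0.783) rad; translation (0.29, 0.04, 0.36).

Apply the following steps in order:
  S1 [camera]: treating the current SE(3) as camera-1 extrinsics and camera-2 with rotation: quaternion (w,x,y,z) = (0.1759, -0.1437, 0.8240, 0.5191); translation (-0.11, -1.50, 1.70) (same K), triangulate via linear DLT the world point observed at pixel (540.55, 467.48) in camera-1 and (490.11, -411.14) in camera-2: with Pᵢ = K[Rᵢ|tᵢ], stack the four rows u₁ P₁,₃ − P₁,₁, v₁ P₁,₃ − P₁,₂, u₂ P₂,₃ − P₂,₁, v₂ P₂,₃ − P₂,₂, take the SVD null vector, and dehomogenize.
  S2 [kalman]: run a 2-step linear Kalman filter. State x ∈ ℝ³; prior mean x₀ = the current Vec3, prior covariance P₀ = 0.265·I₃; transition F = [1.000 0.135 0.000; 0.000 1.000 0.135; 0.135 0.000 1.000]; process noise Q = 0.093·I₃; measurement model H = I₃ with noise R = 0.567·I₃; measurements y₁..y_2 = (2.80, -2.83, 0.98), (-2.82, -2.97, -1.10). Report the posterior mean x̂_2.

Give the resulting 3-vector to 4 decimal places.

after S1 (triangulate): (-0.4648, -0.1565, -0.0908)
after S2 (kf_track): (-0.7252, -1.8966, -0.2990)

result = (-0.7252, -1.8966, -0.2990)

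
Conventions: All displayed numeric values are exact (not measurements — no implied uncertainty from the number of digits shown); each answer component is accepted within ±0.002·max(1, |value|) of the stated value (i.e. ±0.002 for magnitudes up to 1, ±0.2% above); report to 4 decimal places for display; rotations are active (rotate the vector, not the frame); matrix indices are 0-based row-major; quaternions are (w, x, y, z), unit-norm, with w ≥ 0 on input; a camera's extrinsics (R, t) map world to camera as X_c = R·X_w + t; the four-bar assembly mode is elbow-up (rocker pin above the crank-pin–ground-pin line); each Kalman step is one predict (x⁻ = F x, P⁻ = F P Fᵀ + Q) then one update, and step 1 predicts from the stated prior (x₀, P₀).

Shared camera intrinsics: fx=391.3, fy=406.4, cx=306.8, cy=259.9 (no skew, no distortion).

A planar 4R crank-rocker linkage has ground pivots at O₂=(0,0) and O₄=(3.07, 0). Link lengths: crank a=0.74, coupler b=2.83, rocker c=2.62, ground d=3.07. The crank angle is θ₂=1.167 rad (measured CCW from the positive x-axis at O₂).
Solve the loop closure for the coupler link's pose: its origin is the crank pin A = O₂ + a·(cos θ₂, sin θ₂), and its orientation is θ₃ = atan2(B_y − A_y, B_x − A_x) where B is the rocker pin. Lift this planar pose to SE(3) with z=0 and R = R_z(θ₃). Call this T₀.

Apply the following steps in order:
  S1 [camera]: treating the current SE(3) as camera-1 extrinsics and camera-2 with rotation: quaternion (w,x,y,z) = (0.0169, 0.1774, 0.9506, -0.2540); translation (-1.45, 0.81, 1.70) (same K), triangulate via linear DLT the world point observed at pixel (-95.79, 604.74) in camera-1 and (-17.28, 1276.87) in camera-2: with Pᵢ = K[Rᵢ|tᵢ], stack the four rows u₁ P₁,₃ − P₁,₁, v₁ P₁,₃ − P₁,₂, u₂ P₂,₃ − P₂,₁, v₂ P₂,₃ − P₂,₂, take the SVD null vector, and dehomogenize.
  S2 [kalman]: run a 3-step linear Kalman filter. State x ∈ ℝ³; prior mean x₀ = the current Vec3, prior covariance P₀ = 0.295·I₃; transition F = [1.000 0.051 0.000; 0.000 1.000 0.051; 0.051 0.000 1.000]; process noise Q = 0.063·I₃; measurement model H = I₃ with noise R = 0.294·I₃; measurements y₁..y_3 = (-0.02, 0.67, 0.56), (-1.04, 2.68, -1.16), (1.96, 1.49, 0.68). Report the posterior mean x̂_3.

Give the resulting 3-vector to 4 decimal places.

source (fourbar_fk): coupler pose = R=[0.7540 -0.6568 0.0000; 0.6568 0.7540 0.0000; 0.0000 0.0000 1.0000], t=(0.2908, 0.6805, 0.0000)
after S1 (triangulate): (-0.9018, 1.0966, 1.0784)
after S2 (kf_track): (0.4327, 1.6307, 0.2399)

result = (0.4327, 1.6307, 0.2399)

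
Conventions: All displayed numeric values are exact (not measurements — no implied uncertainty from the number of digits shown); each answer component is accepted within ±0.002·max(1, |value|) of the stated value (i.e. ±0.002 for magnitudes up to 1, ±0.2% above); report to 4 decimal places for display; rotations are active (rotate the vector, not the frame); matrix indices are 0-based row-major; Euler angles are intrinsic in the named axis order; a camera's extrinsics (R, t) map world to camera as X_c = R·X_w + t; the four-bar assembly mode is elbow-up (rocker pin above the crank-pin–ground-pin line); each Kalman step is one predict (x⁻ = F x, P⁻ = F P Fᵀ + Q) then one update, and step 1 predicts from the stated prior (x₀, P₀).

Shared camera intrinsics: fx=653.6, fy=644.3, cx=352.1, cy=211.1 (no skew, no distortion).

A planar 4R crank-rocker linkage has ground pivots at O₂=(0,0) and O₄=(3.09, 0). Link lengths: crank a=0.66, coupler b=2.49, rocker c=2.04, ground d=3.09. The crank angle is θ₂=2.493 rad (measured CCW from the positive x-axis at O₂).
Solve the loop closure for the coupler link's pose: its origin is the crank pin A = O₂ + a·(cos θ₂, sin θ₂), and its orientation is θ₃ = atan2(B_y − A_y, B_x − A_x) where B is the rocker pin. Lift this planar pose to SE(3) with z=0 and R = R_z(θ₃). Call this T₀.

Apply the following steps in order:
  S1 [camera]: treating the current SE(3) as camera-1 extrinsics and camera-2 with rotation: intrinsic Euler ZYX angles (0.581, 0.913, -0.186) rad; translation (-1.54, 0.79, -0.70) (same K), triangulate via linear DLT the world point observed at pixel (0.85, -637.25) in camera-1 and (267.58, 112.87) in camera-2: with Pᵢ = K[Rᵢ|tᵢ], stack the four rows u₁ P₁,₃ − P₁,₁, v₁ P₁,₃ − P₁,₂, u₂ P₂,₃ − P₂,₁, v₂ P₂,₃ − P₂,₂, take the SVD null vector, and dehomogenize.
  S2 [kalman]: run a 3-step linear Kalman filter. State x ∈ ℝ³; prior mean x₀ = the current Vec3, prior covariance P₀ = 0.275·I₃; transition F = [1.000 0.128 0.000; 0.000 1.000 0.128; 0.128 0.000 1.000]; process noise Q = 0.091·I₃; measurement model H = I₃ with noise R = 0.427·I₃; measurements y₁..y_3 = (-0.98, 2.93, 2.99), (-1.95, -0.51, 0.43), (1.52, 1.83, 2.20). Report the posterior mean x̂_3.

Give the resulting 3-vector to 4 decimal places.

result = (-0.2192, 1.0398, 1.6672)

source (fourbar_fk): coupler pose = R=[0.8969 -0.4423 0.0000; 0.4423 0.8969 0.0000; 0.0000 0.0000 1.0000], t=(-0.5260, 0.3987, 0.0000)
after S1 (triangulate): (-1.1300, -1.8535, 1.3393)
after S2 (kf_track): (-0.2192, 1.0398, 1.6672)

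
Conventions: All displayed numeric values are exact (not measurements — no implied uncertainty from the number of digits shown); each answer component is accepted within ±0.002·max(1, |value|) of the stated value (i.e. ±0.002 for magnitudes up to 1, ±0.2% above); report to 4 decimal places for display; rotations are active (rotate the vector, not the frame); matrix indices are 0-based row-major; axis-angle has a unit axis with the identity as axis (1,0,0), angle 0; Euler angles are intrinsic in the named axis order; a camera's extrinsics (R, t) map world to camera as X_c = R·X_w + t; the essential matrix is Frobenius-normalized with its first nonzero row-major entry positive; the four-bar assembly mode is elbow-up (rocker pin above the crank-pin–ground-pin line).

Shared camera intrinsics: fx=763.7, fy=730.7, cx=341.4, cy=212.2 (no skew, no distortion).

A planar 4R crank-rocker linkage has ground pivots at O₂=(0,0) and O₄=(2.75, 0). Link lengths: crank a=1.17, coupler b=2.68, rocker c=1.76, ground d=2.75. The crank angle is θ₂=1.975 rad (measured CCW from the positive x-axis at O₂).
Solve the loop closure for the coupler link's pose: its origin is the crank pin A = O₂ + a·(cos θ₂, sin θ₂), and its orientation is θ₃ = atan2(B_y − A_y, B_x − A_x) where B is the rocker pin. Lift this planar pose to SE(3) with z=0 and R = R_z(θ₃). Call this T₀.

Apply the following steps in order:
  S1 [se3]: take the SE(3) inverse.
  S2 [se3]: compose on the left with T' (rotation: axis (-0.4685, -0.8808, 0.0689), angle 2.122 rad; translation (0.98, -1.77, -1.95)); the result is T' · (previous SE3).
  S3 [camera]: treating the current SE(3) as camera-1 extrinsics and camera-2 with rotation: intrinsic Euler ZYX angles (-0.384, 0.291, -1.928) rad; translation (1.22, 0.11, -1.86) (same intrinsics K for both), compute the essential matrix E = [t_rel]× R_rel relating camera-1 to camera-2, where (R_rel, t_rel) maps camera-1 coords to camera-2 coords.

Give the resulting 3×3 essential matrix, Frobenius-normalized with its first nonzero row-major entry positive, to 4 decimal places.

source (fourbar_fk): coupler pose = R=[0.9762 -0.2168 0.0000; 0.2168 0.9762 0.0000; 0.0000 0.0000 1.0000], t=(-0.4601, 1.0757, 0.0000)
after S1 (invert_se3): R=[0.9762 0.2168 0.0000; -0.2168 0.9762 0.0000; 0.0000 0.0000 1.0000], t=(0.2160, -1.1499, 0.0000)
after S2 (compose_se3): R=[-0.3084 0.5155 -0.7995; 0.5284 0.7917 0.3066; 0.7910 -0.3279 -0.5165], t=(0.2836, -2.3785, -1.2333)
after S3 (essential): [0.3971 -0.0536 0.4060; -0.4233 -0.2647 0.4892; 0.3771 0.0106 0.2094]

matrix = [0.3971 -0.0536 0.4060; -0.4233 -0.2647 0.4892; 0.3771 0.0106 0.2094]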